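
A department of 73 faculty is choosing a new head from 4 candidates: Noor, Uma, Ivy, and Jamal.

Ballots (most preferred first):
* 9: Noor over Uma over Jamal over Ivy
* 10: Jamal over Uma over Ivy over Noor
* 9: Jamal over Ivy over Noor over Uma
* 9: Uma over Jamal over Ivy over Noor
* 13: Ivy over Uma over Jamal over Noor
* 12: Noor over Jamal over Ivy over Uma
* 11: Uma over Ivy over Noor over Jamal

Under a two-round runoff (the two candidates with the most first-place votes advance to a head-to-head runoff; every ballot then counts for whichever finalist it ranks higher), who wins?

Uma

Round 1 first-place votes: Noor 21, Uma 20, Ivy 13, Jamal 19. Noor and Uma advance.
Runoff: Noor is ranked above Uma on 30 ballots, Uma above Noor on 43.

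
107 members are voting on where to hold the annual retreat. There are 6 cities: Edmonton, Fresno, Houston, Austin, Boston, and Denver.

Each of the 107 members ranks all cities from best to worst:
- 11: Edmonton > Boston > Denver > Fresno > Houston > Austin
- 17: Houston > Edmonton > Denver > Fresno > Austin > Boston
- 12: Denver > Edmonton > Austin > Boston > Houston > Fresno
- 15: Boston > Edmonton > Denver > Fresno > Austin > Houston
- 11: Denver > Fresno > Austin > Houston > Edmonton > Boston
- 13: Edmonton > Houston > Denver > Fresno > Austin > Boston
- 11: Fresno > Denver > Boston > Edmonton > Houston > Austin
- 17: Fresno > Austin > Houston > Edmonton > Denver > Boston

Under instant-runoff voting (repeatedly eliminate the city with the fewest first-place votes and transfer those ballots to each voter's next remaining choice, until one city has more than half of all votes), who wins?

Round 1: Edmonton 24, Fresno 28, Houston 17, Austin 0, Boston 15, Denver 23. Austin eliminated.
Round 2: Edmonton 24, Fresno 28, Houston 17, Boston 15, Denver 23. Boston eliminated.
Round 3: Edmonton 39, Fresno 28, Houston 17, Denver 23. Houston eliminated.
Round 4: Edmonton 56, Fresno 28, Denver 23. Edmonton has a majority (≥54).

Edmonton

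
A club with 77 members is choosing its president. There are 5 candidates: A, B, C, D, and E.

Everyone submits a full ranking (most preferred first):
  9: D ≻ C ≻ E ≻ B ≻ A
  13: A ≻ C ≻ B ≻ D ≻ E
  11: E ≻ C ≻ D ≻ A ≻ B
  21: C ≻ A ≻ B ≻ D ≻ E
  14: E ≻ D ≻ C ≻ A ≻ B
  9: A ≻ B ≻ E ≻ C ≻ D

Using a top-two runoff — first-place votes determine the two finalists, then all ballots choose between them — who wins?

A

Round 1 first-place votes: A 22, B 0, C 21, D 9, E 25. E and A advance.
Runoff: E is ranked above A on 34 ballots, A above E on 43.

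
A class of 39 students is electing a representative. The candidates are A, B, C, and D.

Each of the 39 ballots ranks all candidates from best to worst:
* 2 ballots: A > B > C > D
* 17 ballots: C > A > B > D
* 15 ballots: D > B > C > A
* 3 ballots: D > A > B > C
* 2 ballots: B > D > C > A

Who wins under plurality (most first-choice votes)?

First-place votes: A 2, B 2, C 17, D 18.

D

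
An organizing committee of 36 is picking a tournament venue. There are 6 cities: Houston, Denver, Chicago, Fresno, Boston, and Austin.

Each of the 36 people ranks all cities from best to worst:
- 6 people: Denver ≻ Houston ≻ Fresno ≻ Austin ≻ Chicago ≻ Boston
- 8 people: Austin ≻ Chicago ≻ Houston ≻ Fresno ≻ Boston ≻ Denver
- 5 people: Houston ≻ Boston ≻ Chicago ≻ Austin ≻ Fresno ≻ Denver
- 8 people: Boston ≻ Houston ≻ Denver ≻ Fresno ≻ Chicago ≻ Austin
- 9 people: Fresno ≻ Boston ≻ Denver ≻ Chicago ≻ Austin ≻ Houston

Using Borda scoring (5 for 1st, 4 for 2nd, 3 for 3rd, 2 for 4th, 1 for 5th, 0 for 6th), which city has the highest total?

Houston: 6×4 + 8×3 + 5×5 + 8×4 + 9×0 = 105
Denver: 6×5 + 8×0 + 5×0 + 8×3 + 9×3 = 81
Chicago: 6×1 + 8×4 + 5×3 + 8×1 + 9×2 = 79
Fresno: 6×3 + 8×2 + 5×1 + 8×2 + 9×5 = 100
Boston: 6×0 + 8×1 + 5×4 + 8×5 + 9×4 = 104
Austin: 6×2 + 8×5 + 5×2 + 8×0 + 9×1 = 71

Houston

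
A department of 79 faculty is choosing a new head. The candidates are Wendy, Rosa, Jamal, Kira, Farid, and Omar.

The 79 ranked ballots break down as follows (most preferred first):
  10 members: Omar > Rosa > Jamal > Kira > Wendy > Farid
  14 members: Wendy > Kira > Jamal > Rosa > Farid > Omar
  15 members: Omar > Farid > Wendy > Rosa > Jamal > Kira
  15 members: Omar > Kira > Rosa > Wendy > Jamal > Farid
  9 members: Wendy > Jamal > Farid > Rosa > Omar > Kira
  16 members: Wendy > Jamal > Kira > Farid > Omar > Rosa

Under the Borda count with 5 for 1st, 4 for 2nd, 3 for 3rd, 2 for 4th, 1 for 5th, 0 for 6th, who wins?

Wendy

Wendy: 10×1 + 14×5 + 15×3 + 15×2 + 9×5 + 16×5 = 280
Rosa: 10×4 + 14×2 + 15×2 + 15×3 + 9×2 + 16×0 = 161
Jamal: 10×3 + 14×3 + 15×1 + 15×1 + 9×4 + 16×4 = 202
Kira: 10×2 + 14×4 + 15×0 + 15×4 + 9×0 + 16×3 = 184
Farid: 10×0 + 14×1 + 15×4 + 15×0 + 9×3 + 16×2 = 133
Omar: 10×5 + 14×0 + 15×5 + 15×5 + 9×1 + 16×1 = 225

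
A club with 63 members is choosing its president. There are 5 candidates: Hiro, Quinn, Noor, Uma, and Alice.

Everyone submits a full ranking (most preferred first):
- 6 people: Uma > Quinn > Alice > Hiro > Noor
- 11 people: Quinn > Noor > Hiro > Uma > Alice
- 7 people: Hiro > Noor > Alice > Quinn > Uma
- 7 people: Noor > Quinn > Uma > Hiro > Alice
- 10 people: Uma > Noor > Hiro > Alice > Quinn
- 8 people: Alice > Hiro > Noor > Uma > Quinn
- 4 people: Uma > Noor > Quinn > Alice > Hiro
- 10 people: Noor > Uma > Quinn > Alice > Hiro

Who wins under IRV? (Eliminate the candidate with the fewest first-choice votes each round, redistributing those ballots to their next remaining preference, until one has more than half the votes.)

Noor

Round 1: Hiro 7, Quinn 11, Noor 17, Uma 20, Alice 8. Hiro eliminated.
Round 2: Quinn 11, Noor 24, Uma 20, Alice 8. Alice eliminated.
Round 3: Quinn 11, Noor 32, Uma 20. Noor has a majority (≥32).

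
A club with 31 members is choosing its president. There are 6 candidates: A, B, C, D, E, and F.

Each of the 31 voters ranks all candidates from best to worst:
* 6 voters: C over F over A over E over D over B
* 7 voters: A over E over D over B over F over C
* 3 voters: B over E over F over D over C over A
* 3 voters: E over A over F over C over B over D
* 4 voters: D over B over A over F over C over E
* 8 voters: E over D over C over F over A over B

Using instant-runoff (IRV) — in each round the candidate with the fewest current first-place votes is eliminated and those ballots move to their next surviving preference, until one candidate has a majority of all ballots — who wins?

Round 1: A 7, B 3, C 6, D 4, E 11, F 0. F eliminated.
Round 2: A 7, B 3, C 6, D 4, E 11. B eliminated.
Round 3: A 7, C 6, D 4, E 14. D eliminated.
Round 4: A 11, C 6, E 14. C eliminated.
Round 5: A 17, E 14. A has a majority (≥16).

A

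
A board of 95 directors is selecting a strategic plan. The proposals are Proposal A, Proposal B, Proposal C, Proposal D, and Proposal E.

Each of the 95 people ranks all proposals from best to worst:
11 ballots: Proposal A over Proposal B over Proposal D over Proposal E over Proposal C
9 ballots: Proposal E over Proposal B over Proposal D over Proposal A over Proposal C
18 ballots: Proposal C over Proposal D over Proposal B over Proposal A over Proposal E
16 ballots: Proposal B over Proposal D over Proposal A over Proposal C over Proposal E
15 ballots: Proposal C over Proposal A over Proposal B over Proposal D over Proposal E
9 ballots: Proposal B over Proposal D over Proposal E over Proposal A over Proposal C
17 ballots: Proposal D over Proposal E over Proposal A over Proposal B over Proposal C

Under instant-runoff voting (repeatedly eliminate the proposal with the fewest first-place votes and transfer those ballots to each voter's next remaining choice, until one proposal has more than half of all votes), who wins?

Round 1: Proposal A 11, Proposal B 25, Proposal C 33, Proposal D 17, Proposal E 9. Proposal E eliminated.
Round 2: Proposal A 11, Proposal B 34, Proposal C 33, Proposal D 17. Proposal A eliminated.
Round 3: Proposal B 45, Proposal C 33, Proposal D 17. Proposal D eliminated.
Round 4: Proposal B 62, Proposal C 33. Proposal B has a majority (≥48).

Proposal B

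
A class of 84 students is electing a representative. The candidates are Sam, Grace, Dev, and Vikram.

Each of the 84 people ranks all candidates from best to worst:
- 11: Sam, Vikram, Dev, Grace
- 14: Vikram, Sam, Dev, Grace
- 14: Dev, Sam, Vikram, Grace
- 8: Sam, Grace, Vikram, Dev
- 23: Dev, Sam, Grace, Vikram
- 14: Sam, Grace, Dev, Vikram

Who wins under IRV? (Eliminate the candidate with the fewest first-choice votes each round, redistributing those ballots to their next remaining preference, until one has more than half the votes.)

Round 1: Sam 33, Grace 0, Dev 37, Vikram 14. Grace eliminated.
Round 2: Sam 33, Dev 37, Vikram 14. Vikram eliminated.
Round 3: Sam 47, Dev 37. Sam has a majority (≥43).

Sam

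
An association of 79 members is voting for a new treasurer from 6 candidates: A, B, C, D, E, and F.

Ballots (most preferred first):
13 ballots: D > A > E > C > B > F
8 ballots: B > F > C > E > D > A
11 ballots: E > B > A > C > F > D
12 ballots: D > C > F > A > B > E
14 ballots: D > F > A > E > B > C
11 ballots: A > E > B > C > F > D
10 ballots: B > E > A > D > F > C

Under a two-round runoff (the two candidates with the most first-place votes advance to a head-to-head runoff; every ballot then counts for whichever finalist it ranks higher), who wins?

Round 1 first-place votes: A 11, B 18, C 0, D 39, E 11, F 0. D and B advance.
Runoff: D is ranked above B on 39 ballots, B above D on 40.

B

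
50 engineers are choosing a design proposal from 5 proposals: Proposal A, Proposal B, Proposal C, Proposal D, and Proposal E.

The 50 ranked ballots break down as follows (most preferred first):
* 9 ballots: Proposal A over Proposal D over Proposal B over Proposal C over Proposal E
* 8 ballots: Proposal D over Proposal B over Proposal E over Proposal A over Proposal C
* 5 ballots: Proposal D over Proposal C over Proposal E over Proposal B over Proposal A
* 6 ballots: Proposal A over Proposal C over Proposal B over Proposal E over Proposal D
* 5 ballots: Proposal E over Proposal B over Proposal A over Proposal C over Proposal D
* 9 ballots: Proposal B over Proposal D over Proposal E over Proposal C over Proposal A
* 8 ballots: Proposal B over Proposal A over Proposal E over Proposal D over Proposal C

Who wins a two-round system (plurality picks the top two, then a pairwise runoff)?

Round 1 first-place votes: Proposal A 15, Proposal B 17, Proposal C 0, Proposal D 13, Proposal E 5. Proposal B and Proposal A advance.
Runoff: Proposal B is ranked above Proposal A on 35 ballots, Proposal A above Proposal B on 15.

Proposal B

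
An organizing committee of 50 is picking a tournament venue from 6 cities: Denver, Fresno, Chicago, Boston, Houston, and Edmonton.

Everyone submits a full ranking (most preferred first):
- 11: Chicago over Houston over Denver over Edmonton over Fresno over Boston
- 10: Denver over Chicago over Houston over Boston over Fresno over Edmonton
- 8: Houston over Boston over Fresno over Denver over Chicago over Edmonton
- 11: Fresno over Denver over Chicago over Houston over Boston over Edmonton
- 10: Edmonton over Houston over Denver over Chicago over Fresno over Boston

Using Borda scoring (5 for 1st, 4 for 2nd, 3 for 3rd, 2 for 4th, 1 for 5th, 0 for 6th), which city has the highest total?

Denver: 11×3 + 10×5 + 8×2 + 11×4 + 10×3 = 173
Fresno: 11×1 + 10×1 + 8×3 + 11×5 + 10×1 = 110
Chicago: 11×5 + 10×4 + 8×1 + 11×3 + 10×2 = 156
Boston: 11×0 + 10×2 + 8×4 + 11×1 + 10×0 = 63
Houston: 11×4 + 10×3 + 8×5 + 11×2 + 10×4 = 176
Edmonton: 11×2 + 10×0 + 8×0 + 11×0 + 10×5 = 72

Houston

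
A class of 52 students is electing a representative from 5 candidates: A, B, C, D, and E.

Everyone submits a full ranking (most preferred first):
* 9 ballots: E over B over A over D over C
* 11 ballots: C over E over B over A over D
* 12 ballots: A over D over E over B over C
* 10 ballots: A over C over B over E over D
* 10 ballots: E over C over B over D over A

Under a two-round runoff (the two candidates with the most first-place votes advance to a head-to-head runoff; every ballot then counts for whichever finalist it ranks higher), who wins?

Round 1 first-place votes: A 22, B 0, C 11, D 0, E 19. A and E advance.
Runoff: A is ranked above E on 22 ballots, E above A on 30.

E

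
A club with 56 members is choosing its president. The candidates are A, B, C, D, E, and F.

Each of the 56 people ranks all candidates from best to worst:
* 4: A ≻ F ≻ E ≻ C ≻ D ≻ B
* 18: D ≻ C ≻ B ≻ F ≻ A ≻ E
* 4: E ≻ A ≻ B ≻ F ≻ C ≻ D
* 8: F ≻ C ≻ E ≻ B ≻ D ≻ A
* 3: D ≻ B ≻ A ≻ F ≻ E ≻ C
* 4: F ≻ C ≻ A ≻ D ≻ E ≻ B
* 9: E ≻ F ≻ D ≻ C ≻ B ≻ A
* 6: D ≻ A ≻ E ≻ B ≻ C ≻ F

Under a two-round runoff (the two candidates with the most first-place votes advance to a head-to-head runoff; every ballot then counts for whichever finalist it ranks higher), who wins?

Round 1 first-place votes: A 4, B 0, C 0, D 27, E 13, F 12. D and E advance.
Runoff: D is ranked above E on 31 ballots, E above D on 25.

D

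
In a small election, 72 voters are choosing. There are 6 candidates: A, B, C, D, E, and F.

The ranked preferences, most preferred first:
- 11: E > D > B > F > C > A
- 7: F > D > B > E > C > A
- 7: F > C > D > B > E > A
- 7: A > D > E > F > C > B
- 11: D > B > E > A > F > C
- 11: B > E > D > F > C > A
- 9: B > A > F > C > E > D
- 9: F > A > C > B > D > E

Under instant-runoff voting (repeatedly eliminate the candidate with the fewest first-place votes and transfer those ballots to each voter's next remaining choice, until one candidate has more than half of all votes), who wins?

D

Round 1: A 7, B 20, C 0, D 11, E 11, F 23. C eliminated.
Round 2: A 7, B 20, D 11, E 11, F 23. A eliminated.
Round 3: B 20, D 18, E 11, F 23. E eliminated.
Round 4: B 20, D 29, F 23. B eliminated.
Round 5: D 40, F 32. D has a majority (≥37).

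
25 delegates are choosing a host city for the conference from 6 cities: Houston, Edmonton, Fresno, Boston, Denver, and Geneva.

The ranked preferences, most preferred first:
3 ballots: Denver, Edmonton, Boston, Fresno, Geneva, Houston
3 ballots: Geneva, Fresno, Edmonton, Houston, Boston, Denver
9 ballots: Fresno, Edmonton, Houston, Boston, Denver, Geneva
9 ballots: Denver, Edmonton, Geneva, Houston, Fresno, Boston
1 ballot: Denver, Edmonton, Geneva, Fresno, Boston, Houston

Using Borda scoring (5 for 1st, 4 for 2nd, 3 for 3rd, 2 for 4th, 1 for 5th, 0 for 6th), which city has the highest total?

Houston: 3×0 + 3×2 + 9×3 + 9×2 + 1×0 = 51
Edmonton: 3×4 + 3×3 + 9×4 + 9×4 + 1×4 = 97
Fresno: 3×2 + 3×4 + 9×5 + 9×1 + 1×2 = 74
Boston: 3×3 + 3×1 + 9×2 + 9×0 + 1×1 = 31
Denver: 3×5 + 3×0 + 9×1 + 9×5 + 1×5 = 74
Geneva: 3×1 + 3×5 + 9×0 + 9×3 + 1×3 = 48

Edmonton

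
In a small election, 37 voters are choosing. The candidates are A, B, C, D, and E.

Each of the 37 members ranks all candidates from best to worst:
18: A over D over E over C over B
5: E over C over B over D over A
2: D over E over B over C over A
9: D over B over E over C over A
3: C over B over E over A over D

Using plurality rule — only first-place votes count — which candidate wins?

A

First-place votes: A 18, B 0, C 3, D 11, E 5.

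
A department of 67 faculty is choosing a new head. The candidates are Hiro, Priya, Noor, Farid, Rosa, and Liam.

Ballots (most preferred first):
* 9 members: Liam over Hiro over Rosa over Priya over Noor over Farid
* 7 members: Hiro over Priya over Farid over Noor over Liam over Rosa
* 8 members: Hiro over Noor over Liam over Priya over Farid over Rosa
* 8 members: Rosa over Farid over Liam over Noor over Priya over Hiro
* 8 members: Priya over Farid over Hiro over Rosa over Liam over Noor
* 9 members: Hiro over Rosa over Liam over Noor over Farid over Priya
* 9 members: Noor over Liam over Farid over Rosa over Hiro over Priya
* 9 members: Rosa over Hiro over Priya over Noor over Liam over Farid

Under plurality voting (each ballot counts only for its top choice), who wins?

Hiro

First-place votes: Hiro 24, Priya 8, Noor 9, Farid 0, Rosa 17, Liam 9.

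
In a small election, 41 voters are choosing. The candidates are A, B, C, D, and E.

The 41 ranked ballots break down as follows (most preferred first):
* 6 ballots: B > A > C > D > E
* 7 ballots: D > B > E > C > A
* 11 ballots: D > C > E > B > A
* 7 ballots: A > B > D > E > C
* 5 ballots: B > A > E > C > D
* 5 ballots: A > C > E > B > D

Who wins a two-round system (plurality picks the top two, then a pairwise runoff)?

Round 1 first-place votes: A 12, B 11, C 0, D 18, E 0. D and A advance.
Runoff: D is ranked above A on 18 ballots, A above D on 23.

A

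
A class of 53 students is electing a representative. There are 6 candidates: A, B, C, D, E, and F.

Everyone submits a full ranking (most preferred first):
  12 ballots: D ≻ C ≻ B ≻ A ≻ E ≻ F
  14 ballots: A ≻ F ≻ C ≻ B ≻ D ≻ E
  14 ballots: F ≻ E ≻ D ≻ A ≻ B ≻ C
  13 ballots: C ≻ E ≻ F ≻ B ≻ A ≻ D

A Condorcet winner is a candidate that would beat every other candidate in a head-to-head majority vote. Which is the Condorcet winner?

F

F vs A: 27–26
F vs B: 41–12
F vs C: 28–25
F vs D: 41–12
F vs E: 28–25
F beats every other candidate.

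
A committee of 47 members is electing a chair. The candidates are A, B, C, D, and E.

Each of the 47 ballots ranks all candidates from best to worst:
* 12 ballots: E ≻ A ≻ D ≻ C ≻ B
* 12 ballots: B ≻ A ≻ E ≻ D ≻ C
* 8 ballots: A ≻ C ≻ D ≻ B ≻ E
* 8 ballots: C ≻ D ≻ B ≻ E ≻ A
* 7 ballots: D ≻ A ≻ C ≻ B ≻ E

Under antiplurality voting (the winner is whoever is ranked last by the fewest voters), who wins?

D

Last-place votes: A 8, B 12, C 12, D 0, E 15.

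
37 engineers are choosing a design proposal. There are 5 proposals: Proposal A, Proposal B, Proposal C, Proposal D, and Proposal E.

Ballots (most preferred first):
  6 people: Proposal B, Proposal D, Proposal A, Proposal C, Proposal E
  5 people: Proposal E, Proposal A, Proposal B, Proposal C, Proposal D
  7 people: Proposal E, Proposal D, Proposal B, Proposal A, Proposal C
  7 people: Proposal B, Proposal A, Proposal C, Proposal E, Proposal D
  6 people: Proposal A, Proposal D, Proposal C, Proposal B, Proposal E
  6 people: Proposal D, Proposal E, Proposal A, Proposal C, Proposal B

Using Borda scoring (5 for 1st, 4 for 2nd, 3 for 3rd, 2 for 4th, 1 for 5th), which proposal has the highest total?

Proposal A

Proposal A: 6×3 + 5×4 + 7×2 + 7×4 + 6×5 + 6×3 = 128
Proposal B: 6×5 + 5×3 + 7×3 + 7×5 + 6×2 + 6×1 = 119
Proposal C: 6×2 + 5×2 + 7×1 + 7×3 + 6×3 + 6×2 = 80
Proposal D: 6×4 + 5×1 + 7×4 + 7×1 + 6×4 + 6×5 = 118
Proposal E: 6×1 + 5×5 + 7×5 + 7×2 + 6×1 + 6×4 = 110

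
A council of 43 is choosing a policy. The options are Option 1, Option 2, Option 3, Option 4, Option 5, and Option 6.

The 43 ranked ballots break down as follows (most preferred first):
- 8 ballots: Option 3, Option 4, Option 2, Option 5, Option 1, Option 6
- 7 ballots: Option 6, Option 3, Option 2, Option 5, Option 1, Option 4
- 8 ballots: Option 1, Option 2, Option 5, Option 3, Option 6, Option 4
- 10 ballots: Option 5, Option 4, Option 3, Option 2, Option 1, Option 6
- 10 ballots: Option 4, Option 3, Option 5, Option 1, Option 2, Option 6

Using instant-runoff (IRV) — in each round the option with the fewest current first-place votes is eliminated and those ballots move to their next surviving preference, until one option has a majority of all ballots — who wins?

Round 1: Option 1 8, Option 2 0, Option 3 8, Option 4 10, Option 5 10, Option 6 7. Option 2 eliminated.
Round 2: Option 1 8, Option 3 8, Option 4 10, Option 5 10, Option 6 7. Option 6 eliminated.
Round 3: Option 1 8, Option 3 15, Option 4 10, Option 5 10. Option 1 eliminated.
Round 4: Option 3 15, Option 4 10, Option 5 18. Option 4 eliminated.
Round 5: Option 3 25, Option 5 18. Option 3 has a majority (≥22).

Option 3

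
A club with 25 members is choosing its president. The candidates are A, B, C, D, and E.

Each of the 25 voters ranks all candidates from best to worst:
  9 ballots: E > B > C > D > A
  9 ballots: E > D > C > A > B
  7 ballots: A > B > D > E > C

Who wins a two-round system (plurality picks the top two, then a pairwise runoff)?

E

Round 1 first-place votes: A 7, B 0, C 0, D 0, E 18. E and A advance.
Runoff: E is ranked above A on 18 ballots, A above E on 7.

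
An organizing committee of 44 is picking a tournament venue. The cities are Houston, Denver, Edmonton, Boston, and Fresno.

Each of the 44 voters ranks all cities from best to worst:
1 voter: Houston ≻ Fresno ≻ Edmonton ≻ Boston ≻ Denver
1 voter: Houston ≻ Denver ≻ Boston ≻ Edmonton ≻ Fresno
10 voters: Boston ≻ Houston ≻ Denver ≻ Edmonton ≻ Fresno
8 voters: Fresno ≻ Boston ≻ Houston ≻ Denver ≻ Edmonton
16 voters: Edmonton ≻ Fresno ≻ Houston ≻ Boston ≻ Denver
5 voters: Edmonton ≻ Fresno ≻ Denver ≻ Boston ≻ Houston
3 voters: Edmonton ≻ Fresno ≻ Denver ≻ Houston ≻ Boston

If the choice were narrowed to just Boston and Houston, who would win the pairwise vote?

Boston is ranked above Houston on 23 ballots; Houston above Boston on 21.

Boston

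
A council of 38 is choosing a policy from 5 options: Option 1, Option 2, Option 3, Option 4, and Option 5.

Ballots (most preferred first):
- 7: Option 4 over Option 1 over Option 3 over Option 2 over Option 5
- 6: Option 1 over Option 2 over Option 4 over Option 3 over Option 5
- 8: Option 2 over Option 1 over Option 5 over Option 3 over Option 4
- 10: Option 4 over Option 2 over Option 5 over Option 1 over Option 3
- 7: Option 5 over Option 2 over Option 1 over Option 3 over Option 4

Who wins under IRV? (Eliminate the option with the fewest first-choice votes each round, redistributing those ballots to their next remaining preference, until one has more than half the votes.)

Option 2

Round 1: Option 1 6, Option 2 8, Option 3 0, Option 4 17, Option 5 7. Option 3 eliminated.
Round 2: Option 1 6, Option 2 8, Option 4 17, Option 5 7. Option 1 eliminated.
Round 3: Option 2 14, Option 4 17, Option 5 7. Option 5 eliminated.
Round 4: Option 2 21, Option 4 17. Option 2 has a majority (≥20).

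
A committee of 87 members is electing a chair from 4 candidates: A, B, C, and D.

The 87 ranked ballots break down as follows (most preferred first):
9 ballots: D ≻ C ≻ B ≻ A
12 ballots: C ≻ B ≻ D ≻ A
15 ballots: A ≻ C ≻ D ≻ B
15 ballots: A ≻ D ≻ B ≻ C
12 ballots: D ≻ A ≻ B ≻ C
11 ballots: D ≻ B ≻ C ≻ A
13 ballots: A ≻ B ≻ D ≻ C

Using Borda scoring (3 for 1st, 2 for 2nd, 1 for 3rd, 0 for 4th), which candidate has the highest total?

A: 9×0 + 12×0 + 15×3 + 15×3 + 12×2 + 11×0 + 13×3 = 153
B: 9×1 + 12×2 + 15×0 + 15×1 + 12×1 + 11×2 + 13×2 = 108
C: 9×2 + 12×3 + 15×2 + 15×0 + 12×0 + 11×1 + 13×0 = 95
D: 9×3 + 12×1 + 15×1 + 15×2 + 12×3 + 11×3 + 13×1 = 166

D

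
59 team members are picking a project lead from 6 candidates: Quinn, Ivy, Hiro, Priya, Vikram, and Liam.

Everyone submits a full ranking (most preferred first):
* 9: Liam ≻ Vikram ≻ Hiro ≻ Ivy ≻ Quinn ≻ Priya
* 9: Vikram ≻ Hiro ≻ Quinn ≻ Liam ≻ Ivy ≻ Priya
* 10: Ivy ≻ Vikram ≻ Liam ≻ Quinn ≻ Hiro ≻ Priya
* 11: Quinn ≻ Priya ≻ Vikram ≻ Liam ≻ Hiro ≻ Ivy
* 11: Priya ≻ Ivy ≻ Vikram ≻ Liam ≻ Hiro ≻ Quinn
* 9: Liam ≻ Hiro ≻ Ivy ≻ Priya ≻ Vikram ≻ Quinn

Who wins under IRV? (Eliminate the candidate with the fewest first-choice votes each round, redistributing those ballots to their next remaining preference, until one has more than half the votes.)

Liam

Round 1: Quinn 11, Ivy 10, Hiro 0, Priya 11, Vikram 9, Liam 18. Hiro eliminated.
Round 2: Quinn 11, Ivy 10, Priya 11, Vikram 9, Liam 18. Vikram eliminated.
Round 3: Quinn 20, Ivy 10, Priya 11, Liam 18. Ivy eliminated.
Round 4: Quinn 20, Priya 11, Liam 28. Priya eliminated.
Round 5: Quinn 20, Liam 39. Liam has a majority (≥30).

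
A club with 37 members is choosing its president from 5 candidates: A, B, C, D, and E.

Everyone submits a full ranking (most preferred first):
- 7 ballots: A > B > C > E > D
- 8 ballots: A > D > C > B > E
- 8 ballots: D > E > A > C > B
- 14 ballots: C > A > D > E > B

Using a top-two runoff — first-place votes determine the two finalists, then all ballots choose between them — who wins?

A

Round 1 first-place votes: A 15, B 0, C 14, D 8, E 0. A and C advance.
Runoff: A is ranked above C on 23 ballots, C above A on 14.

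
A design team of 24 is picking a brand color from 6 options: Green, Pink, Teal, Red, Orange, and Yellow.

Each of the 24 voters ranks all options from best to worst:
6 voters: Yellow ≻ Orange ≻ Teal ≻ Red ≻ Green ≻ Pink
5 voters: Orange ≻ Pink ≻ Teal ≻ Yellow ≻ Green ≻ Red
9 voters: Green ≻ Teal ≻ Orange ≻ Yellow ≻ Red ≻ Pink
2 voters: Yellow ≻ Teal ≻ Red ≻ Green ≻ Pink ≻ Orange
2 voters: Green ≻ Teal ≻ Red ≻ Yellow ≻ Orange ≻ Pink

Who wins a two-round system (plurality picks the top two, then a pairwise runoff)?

Yellow

Round 1 first-place votes: Green 11, Pink 0, Teal 0, Red 0, Orange 5, Yellow 8. Green and Yellow advance.
Runoff: Green is ranked above Yellow on 11 ballots, Yellow above Green on 13.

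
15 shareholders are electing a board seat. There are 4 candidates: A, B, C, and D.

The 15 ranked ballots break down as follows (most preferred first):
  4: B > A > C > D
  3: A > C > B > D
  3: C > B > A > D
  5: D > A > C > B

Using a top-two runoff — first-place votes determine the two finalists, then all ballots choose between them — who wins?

B

Round 1 first-place votes: A 3, B 4, C 3, D 5. D and B advance.
Runoff: D is ranked above B on 5 ballots, B above D on 10.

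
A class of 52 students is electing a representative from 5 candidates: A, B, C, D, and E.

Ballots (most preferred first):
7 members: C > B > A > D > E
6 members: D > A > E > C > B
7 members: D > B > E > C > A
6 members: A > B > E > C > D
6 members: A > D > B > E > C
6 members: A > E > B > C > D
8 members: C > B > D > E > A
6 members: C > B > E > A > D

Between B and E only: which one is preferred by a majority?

B is ranked above E on 40 ballots; E above B on 12.

B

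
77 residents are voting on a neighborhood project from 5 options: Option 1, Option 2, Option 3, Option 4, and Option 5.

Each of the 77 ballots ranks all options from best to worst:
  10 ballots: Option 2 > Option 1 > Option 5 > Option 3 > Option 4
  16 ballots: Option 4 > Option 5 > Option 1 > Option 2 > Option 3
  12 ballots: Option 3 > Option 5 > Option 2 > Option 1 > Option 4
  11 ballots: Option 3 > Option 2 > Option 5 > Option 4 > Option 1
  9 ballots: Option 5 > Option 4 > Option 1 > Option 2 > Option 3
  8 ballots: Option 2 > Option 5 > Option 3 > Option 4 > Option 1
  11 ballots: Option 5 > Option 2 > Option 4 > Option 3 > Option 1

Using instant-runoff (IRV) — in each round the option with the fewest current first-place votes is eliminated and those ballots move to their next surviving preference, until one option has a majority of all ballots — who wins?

Option 5

Round 1: Option 1 0, Option 2 18, Option 3 23, Option 4 16, Option 5 20. Option 1 eliminated.
Round 2: Option 2 18, Option 3 23, Option 4 16, Option 5 20. Option 4 eliminated.
Round 3: Option 2 18, Option 3 23, Option 5 36. Option 2 eliminated.
Round 4: Option 3 23, Option 5 54. Option 5 has a majority (≥39).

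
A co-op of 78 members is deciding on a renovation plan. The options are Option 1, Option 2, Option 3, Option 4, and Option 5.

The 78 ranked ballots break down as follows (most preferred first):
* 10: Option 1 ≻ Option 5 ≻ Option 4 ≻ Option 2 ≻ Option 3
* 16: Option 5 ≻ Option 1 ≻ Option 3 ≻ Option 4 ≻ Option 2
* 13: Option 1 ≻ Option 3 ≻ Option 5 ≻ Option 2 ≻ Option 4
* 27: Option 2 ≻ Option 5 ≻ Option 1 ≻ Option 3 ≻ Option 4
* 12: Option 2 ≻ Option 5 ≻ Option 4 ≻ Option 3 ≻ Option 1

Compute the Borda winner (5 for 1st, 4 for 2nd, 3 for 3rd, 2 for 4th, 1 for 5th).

Option 1: 10×5 + 16×4 + 13×5 + 27×3 + 12×1 = 272
Option 2: 10×2 + 16×1 + 13×2 + 27×5 + 12×5 = 257
Option 3: 10×1 + 16×3 + 13×4 + 27×2 + 12×2 = 188
Option 4: 10×3 + 16×2 + 13×1 + 27×1 + 12×3 = 138
Option 5: 10×4 + 16×5 + 13×3 + 27×4 + 12×4 = 315

Option 5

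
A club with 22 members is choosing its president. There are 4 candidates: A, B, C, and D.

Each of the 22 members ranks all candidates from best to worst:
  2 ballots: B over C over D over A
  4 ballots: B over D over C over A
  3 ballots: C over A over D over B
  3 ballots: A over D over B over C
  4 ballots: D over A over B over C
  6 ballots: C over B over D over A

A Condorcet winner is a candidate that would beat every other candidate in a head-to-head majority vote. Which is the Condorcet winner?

B

B vs A: 12–10
B vs C: 13–9
B vs D: 12–10
B beats every other candidate.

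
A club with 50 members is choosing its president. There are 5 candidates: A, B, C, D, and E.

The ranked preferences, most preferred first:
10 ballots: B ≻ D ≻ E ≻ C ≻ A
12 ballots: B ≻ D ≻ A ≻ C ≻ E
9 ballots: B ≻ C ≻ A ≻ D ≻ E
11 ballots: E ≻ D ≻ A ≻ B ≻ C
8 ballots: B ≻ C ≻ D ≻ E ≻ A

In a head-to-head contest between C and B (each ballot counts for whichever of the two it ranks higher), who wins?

B

C is ranked above B on 0 ballots; B above C on 50.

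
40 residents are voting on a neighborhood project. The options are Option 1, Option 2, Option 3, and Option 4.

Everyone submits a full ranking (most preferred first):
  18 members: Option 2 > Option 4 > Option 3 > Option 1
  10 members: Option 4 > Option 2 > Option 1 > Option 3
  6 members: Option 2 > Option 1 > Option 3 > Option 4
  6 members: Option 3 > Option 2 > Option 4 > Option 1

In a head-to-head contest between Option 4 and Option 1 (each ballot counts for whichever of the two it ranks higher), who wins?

Option 4 is ranked above Option 1 on 34 ballots; Option 1 above Option 4 on 6.

Option 4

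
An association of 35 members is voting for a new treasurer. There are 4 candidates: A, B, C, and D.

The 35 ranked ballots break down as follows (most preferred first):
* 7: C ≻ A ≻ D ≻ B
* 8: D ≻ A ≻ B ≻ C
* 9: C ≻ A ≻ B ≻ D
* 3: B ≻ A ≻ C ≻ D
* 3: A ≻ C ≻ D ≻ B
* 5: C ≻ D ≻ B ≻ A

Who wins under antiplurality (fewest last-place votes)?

Last-place votes: A 5, B 10, C 8, D 12.

A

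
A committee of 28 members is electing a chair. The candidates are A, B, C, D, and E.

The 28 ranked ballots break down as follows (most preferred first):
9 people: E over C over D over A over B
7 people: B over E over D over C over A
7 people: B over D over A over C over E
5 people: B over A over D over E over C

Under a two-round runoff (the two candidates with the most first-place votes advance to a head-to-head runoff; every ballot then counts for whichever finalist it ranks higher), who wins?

B

Round 1 first-place votes: A 0, B 19, C 0, D 0, E 9. B and E advance.
Runoff: B is ranked above E on 19 ballots, E above B on 9.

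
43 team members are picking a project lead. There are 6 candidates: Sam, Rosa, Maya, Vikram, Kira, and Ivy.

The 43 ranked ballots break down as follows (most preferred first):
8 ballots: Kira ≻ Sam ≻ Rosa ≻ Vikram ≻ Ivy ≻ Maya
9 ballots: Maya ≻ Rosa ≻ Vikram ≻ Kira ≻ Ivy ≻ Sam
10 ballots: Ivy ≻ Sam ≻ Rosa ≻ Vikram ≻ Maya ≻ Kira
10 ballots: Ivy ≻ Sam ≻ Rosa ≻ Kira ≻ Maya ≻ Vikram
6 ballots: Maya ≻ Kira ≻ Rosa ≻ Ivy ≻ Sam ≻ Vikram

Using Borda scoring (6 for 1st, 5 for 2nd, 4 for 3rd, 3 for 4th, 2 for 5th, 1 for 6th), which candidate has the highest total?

Rosa

Sam: 8×5 + 9×1 + 10×5 + 10×5 + 6×2 = 161
Rosa: 8×4 + 9×5 + 10×4 + 10×4 + 6×4 = 181
Maya: 8×1 + 9×6 + 10×2 + 10×2 + 6×6 = 138
Vikram: 8×3 + 9×4 + 10×3 + 10×1 + 6×1 = 106
Kira: 8×6 + 9×3 + 10×1 + 10×3 + 6×5 = 145
Ivy: 8×2 + 9×2 + 10×6 + 10×6 + 6×3 = 172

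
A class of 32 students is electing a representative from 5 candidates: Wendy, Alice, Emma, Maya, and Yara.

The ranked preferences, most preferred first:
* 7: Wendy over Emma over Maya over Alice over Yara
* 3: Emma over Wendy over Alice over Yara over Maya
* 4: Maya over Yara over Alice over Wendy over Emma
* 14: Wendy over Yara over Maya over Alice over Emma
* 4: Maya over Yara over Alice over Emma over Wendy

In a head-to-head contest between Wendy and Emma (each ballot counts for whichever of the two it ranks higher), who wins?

Wendy is ranked above Emma on 25 ballots; Emma above Wendy on 7.

Wendy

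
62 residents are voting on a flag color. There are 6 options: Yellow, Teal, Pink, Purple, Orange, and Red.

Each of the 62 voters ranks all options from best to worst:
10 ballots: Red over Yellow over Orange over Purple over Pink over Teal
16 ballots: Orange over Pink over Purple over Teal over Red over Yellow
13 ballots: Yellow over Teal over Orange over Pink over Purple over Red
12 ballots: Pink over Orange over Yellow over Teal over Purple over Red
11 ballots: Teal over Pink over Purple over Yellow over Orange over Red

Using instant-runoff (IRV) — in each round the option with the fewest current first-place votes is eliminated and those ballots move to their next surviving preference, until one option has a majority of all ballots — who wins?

Pink

Round 1: Yellow 13, Teal 11, Pink 12, Purple 0, Orange 16, Red 10. Purple eliminated.
Round 2: Yellow 13, Teal 11, Pink 12, Orange 16, Red 10. Red eliminated.
Round 3: Yellow 23, Teal 11, Pink 12, Orange 16. Teal eliminated.
Round 4: Yellow 23, Pink 23, Orange 16. Orange eliminated.
Round 5: Yellow 23, Pink 39. Pink has a majority (≥32).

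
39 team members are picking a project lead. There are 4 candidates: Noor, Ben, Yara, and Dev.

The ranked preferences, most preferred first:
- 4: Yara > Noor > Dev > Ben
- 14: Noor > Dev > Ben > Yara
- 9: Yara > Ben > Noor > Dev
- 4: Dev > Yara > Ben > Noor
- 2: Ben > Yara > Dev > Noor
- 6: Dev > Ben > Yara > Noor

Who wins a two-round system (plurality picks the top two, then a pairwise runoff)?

Yara

Round 1 first-place votes: Noor 14, Ben 2, Yara 13, Dev 10. Noor and Yara advance.
Runoff: Noor is ranked above Yara on 14 ballots, Yara above Noor on 25.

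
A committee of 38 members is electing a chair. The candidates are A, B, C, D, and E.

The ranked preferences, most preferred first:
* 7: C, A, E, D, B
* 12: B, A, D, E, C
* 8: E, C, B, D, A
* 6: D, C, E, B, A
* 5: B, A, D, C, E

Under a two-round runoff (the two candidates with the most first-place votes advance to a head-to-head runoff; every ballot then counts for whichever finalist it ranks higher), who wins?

Round 1 first-place votes: A 0, B 17, C 7, D 6, E 8. B and E advance.
Runoff: B is ranked above E on 17 ballots, E above B on 21.

E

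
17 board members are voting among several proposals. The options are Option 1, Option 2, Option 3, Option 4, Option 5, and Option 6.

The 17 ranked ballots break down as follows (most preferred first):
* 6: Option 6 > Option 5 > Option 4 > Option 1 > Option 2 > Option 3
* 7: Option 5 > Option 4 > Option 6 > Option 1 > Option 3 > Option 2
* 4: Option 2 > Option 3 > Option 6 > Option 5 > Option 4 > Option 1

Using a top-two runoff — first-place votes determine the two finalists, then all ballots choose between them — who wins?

Round 1 first-place votes: Option 1 0, Option 2 4, Option 3 0, Option 4 0, Option 5 7, Option 6 6. Option 5 and Option 6 advance.
Runoff: Option 5 is ranked above Option 6 on 7 ballots, Option 6 above Option 5 on 10.

Option 6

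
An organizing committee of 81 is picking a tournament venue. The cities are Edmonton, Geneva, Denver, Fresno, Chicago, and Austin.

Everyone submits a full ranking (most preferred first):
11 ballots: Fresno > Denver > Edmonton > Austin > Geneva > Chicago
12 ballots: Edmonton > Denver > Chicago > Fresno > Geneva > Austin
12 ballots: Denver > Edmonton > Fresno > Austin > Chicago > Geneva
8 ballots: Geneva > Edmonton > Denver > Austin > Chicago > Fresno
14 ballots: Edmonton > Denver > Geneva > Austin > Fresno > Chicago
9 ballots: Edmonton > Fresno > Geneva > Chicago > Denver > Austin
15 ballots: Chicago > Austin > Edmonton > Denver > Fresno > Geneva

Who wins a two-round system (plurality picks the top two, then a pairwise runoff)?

Round 1 first-place votes: Edmonton 35, Geneva 8, Denver 12, Fresno 11, Chicago 15, Austin 0. Edmonton and Chicago advance.
Runoff: Edmonton is ranked above Chicago on 66 ballots, Chicago above Edmonton on 15.

Edmonton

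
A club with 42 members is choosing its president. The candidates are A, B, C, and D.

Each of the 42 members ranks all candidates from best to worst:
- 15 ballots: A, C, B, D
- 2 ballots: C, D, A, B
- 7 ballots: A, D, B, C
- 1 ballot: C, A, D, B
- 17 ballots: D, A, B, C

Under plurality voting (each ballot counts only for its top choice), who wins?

First-place votes: A 22, B 0, C 3, D 17.

A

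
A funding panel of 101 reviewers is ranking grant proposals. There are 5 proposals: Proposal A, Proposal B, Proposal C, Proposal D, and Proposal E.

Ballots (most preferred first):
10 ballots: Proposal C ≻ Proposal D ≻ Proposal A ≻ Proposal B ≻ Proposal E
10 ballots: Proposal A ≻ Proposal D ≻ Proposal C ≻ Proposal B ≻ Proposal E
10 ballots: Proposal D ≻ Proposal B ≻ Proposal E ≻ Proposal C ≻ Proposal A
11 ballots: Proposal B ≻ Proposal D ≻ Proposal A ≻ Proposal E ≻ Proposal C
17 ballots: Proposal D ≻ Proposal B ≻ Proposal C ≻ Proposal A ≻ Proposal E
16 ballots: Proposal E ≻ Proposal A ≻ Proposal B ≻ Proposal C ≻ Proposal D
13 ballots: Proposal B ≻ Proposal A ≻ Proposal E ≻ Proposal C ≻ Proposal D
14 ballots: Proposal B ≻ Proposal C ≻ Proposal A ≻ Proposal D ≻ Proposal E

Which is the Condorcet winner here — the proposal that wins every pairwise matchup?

Proposal B vs Proposal A: 65–36
Proposal B vs Proposal C: 81–20
Proposal B vs Proposal D: 54–47
Proposal B vs Proposal E: 85–16
Proposal B beats every other proposal.

Proposal B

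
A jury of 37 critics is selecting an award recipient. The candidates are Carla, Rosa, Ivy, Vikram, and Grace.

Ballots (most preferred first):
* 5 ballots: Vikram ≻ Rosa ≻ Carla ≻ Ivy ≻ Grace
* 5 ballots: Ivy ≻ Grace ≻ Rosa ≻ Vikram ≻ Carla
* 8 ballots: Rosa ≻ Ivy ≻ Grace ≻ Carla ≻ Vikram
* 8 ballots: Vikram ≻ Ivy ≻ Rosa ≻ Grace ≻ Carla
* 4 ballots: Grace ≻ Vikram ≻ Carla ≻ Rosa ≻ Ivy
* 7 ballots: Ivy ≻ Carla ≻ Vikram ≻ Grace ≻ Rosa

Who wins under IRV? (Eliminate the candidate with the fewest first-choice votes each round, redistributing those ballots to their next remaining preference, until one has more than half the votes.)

Round 1: Carla 0, Rosa 8, Ivy 12, Vikram 13, Grace 4. Carla eliminated.
Round 2: Rosa 8, Ivy 12, Vikram 13, Grace 4. Grace eliminated.
Round 3: Rosa 8, Ivy 12, Vikram 17. Rosa eliminated.
Round 4: Ivy 20, Vikram 17. Ivy has a majority (≥19).

Ivy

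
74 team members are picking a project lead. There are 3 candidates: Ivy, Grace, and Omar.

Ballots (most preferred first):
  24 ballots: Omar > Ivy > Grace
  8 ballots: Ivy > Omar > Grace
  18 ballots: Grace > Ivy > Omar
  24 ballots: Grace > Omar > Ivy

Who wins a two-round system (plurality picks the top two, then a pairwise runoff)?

Grace

Round 1 first-place votes: Ivy 8, Grace 42, Omar 24. Grace and Omar advance.
Runoff: Grace is ranked above Omar on 42 ballots, Omar above Grace on 32.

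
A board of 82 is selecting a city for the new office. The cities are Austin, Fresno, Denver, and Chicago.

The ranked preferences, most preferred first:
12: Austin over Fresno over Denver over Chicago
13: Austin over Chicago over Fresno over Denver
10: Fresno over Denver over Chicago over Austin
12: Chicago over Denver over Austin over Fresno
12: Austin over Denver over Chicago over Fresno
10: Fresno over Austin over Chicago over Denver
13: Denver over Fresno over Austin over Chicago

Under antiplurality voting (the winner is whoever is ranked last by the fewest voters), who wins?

Last-place votes: Austin 10, Fresno 24, Denver 23, Chicago 25.

Austin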